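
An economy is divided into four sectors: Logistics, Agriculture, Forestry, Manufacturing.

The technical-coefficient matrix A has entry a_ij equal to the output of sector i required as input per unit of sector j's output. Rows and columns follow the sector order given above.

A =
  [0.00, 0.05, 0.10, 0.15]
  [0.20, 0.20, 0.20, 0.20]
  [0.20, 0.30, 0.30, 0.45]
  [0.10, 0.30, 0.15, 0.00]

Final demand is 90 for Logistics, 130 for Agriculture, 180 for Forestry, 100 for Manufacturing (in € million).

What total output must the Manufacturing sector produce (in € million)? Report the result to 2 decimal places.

x_M = 411.23

I − A =
  [   1.00    -0.05    -0.10    -0.15]
  [  -0.20     0.80    -0.20    -0.20]
  [  -0.20    -0.30     0.70    -0.45]
  [  -0.10    -0.30    -0.15     1.00]
Compute the cofactors C_ij = (−1)^(i+j)·(3×3 minor ij) of I−A; the adjugate is their transpose:
adj(I−A) = Cᵀ =
  [ 0.368000   0.113375   0.112500   0.128500]
  [ 0.195500   0.593000   0.253500   0.262000]
  [ 0.277000   0.451750   0.708000   0.450500]
  [ 0.137000   0.257000   0.193500   0.469000]
det(I−A) = Σ_j (I−A)_1j·C_1j = (1.00)(0.368000) + (-0.05)(0.195500) + (-0.10)(0.277000) + (-0.15)(0.137000) = 0.309975
(I − A)⁻¹ = adj(I−A) / det(I−A) ≈
  [   1.1872     0.3658     0.3629     0.4145]
  [   0.6307     1.9131     0.8178     0.8452]
  [   0.8936     1.4574     2.2841     1.4533]
  [   0.4420     0.8291     0.6242     1.5130]
x = (I − A)⁻¹ d = adj(I−A)·d / det(I−A), with det(I−A) = 0.309975:
  x_L = (0.368000·90 + 0.113375·130 + 0.112500·180 + 0.128500·100) / 0.309975 = 80.95875 / 0.309975 ≈ 261.18
  x_A = (0.195500·90 + 0.593000·130 + 0.253500·180 + 0.262000·100) / 0.309975 = 166.515 / 0.309975 ≈ 537.19
  x_F = (0.277000·90 + 0.451750·130 + 0.708000·180 + 0.450500·100) / 0.309975 = 256.1475 / 0.309975 ≈ 826.35
  x_M = (0.137000·90 + 0.257000·130 + 0.193500·180 + 0.469000·100) / 0.309975 = 127.47 / 0.309975 ≈ 411.23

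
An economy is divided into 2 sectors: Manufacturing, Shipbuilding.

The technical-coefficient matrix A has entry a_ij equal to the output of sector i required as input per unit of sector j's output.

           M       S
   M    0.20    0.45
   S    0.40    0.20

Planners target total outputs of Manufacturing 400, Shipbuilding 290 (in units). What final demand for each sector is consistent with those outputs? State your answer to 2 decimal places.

d_M = 189.50, d_S = 72.00

I − A =
  [   0.80    -0.45]
  [  -0.40     0.80]
d = (I − A) x:
  d_M = (+0.80)·400 + (-0.45)·290 = 189.50
  d_S = (-0.40)·400 + (+0.80)·290 = 72.00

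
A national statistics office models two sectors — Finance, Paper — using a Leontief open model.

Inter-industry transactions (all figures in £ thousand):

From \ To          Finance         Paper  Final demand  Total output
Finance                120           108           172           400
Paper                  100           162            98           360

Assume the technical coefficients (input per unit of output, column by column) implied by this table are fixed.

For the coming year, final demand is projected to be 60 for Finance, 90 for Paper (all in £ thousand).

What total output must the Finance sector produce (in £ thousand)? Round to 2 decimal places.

x_1 = 193.55

Technical coefficients a_ij = z_ij / X_j:
  a_11 = 120/400 = 0.30, a_21 = 100/400 = 0.25
  a_12 = 108/360 = 0.30, a_22 = 162/360 = 0.45
I − A =
  [   0.70    -0.30]
  [  -0.25     0.55]
det(I−A) = (0.70)(0.55) − (-0.30)(-0.25) = 0.3100
adj(I−A) = [[0.55, 0.30], [0.25, 0.70]]
(I − A)⁻¹ = adj(I−A) / det(I−A) ≈
  [   1.7742     0.9677]
  [   0.8065     2.2581]
x = (I − A)⁻¹ d = adj(I−A)·d / det(I−A), with det(I−A) = 0.3100:
  x_1 = (0.55·60 + 0.30·90) / 0.3100 = 60.00 / 0.3100 ≈ 193.55
  x_2 = (0.25·60 + 0.70·90) / 0.3100 = 78.00 / 0.3100 ≈ 251.61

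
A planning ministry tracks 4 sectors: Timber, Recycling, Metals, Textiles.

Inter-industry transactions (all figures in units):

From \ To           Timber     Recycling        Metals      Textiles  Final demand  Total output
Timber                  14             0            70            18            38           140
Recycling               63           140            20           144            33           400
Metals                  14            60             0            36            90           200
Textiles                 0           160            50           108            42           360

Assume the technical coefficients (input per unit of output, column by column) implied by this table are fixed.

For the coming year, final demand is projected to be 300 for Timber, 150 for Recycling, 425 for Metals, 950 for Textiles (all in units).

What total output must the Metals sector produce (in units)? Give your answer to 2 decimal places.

Technical coefficients a_ij = z_ij / X_j:
  a_11 = 14/140 = 0.10, a_21 = 63/140 = 0.45, a_31 = 14/140 = 0.10, a_41 = 0/140 = 0.00
  a_12 = 0/400 = 0.00, a_22 = 140/400 = 0.35, a_32 = 60/400 = 0.15, a_42 = 160/400 = 0.40
  a_13 = 70/200 = 0.35, a_23 = 20/200 = 0.10, a_33 = 0/200 = 0.00, a_43 = 50/200 = 0.25
  a_14 = 18/360 = 0.05, a_24 = 144/360 = 0.40, a_34 = 36/360 = 0.10, a_44 = 108/360 = 0.30
I − A =
  [   0.90     0.00    -0.35    -0.05]
  [  -0.45     0.65    -0.10    -0.40]
  [  -0.10    -0.15     1.00    -0.10]
  [   0.00    -0.40    -0.25     0.70]
Compute the cofactors C_ij = (−1)^(i+j)·(3×3 minor ij) of I−A; the adjugate is their transpose:
adj(I−A) = Cᵀ =
  [ 0.249250   0.072625   0.113375   0.075500]
  [ 0.320750   0.581750   0.268875   0.393750]
  [ 0.094750   0.132500   0.256500   0.119125]
  [ 0.217125   0.379750   0.245250   0.525125]
det(I−A) = Σ_j (I−A)_1j·C_1j = (0.90)(0.249250) + (0.00)(0.320750) + (-0.35)(0.094750) + (-0.05)(0.217125) = 0.18030625
(I − A)⁻¹ = adj(I−A) / det(I−A) ≈
  [   1.3824     0.4028     0.6288     0.4187]
  [   1.7789     3.2265     1.4912     2.1838]
  [   0.5255     0.7349     1.4226     0.6607]
  [   1.2042     2.1061     1.3602     2.9124]
x = (I − A)⁻¹ d = adj(I−A)·d / det(I−A), with det(I−A) = 0.18030625:
  x_1 = (0.249250·300 + 0.072625·150 + 0.113375·425 + 0.075500·950) / 0.18030625 = 205.578125 / 0.18030625 ≈ 1140.16
  x_2 = (0.320750·300 + 0.581750·150 + 0.268875·425 + 0.393750·950) / 0.18030625 = 671.821875 / 0.18030625 ≈ 3726.00
  x_3 = (0.094750·300 + 0.132500·150 + 0.256500·425 + 0.119125·950) / 0.18030625 = 270.48125 / 0.18030625 ≈ 1500.12
  x_4 = (0.217125·300 + 0.379750·150 + 0.245250·425 + 0.525125·950) / 0.18030625 = 725.20 / 0.18030625 ≈ 4022.05

x_3 = 1500.12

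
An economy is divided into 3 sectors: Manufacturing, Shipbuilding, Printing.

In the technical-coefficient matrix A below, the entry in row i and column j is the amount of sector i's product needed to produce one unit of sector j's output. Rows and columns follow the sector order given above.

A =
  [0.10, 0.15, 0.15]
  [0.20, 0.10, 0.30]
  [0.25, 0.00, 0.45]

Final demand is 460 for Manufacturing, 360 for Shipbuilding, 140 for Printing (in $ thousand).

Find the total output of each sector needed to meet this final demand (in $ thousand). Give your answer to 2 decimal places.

I − A =
  [   0.90    -0.15    -0.15]
  [  -0.20     0.90    -0.30]
  [  -0.25     0.00     0.55]
Cofactors of I−A, C_ij = (−1)^(i+j)·(minor ij) (rows/columns in the sector order above):
  C_11 = (0.90)(0.55) − (-0.30)(0.00) = 0.4950
  C_12 = −[(-0.20)(0.55) − (-0.30)(-0.25)] = 0.1850
  C_13 = (-0.20)(0.00) − (0.90)(-0.25) = 0.2250
  C_21 = −[(-0.15)(0.55) − (-0.15)(0.00)] = 0.0825
  C_22 = (0.90)(0.55) − (-0.15)(-0.25) = 0.4575
  C_23 = −[(0.90)(0.00) − (-0.15)(-0.25)] = 0.0375
  C_31 = (-0.15)(-0.30) − (-0.15)(0.90) = 0.1800
  C_32 = −[(0.90)(-0.30) − (-0.15)(-0.20)] = 0.3000
  C_33 = (0.90)(0.90) − (-0.15)(-0.20) = 0.7800
det(I−A) = Σ_j (I−A)_1j·C_1j = (0.90)(0.4950) + (-0.15)(0.1850) + (-0.15)(0.2250) = 0.3840
adj(I−A) = Cᵀ =
  [ 0.4950   0.0825   0.1800]
  [ 0.1850   0.4575   0.3000]
  [ 0.2250   0.0375   0.7800]
(I − A)⁻¹ = adj(I−A) / det(I−A) ≈
  [   1.2891     0.2148     0.4688]
  [   0.4818     1.1914     0.7813]
  [   0.5859     0.0977     2.0313]
x = (I − A)⁻¹ d = adj(I−A)·d / det(I−A), with det(I−A) = 0.3840:
  x_1 = (0.4950·460 + 0.0825·360 + 0.1800·140) / 0.3840 = 282.60 / 0.3840 ≈ 735.94
  x_2 = (0.1850·460 + 0.4575·360 + 0.3000·140) / 0.3840 = 291.80 / 0.3840 ≈ 759.90
  x_3 = (0.2250·460 + 0.0375·360 + 0.7800·140) / 0.3840 = 226.20 / 0.3840 ≈ 589.06

x_1 = 735.94, x_2 = 759.90, x_3 = 589.06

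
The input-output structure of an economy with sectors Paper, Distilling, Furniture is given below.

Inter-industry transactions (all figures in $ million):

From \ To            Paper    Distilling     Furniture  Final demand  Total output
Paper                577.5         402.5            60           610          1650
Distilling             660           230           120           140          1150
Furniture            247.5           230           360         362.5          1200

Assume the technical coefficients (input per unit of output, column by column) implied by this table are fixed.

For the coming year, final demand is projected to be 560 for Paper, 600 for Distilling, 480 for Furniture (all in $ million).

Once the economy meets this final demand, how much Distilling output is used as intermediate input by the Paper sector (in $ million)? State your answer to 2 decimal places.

Technical coefficients a_ij = z_ij / X_j:
  a_PP = 577.5/1650 = 0.35, a_DP = 660/1650 = 0.40, a_FP = 247.5/1650 = 0.15
  a_PD = 402.5/1150 = 0.35, a_DD = 230/1150 = 0.20, a_FD = 230/1150 = 0.20
  a_PF = 60/1200 = 0.05, a_DF = 120/1200 = 0.10, a_FF = 360/1200 = 0.30
I − A =
  [   0.65    -0.35    -0.05]
  [  -0.40     0.80    -0.10]
  [  -0.15    -0.20     0.70]
Cofactors of I−A, C_ij = (−1)^(i+j)·(minor ij) (rows/columns in the sector order above):
  C_11 = (0.80)(0.70) − (-0.10)(-0.20) = 0.5400
  C_12 = −[(-0.40)(0.70) − (-0.10)(-0.15)] = 0.2950
  C_13 = (-0.40)(-0.20) − (0.80)(-0.15) = 0.2000
  C_21 = −[(-0.35)(0.70) − (-0.05)(-0.20)] = 0.2550
  C_22 = (0.65)(0.70) − (-0.05)(-0.15) = 0.4475
  C_23 = −[(0.65)(-0.20) − (-0.35)(-0.15)] = 0.1825
  C_31 = (-0.35)(-0.10) − (-0.05)(0.80) = 0.0750
  C_32 = −[(0.65)(-0.10) − (-0.05)(-0.40)] = 0.0850
  C_33 = (0.65)(0.80) − (-0.35)(-0.40) = 0.3800
det(I−A) = Σ_j (I−A)_1j·C_1j = (0.65)(0.5400) + (-0.35)(0.2950) + (-0.05)(0.2000) = 0.23775
adj(I−A) = Cᵀ =
  [ 0.5400   0.2550   0.0750]
  [ 0.2950   0.4475   0.0850]
  [ 0.2000   0.1825   0.3800]
(I − A)⁻¹ = adj(I−A) / det(I−A) ≈
  [   2.2713     1.0726     0.3155]
  [   1.2408     1.8822     0.3575]
  [   0.8412     0.7676     1.5983]
First solve x = (I − A)⁻¹ d = adj(I−A)·d / det(I−A); in particular x_P = (0.5400·560 + 0.2550·600 + 0.0750·480) / 0.23775 = 491.40 / 0.23775 ≈ 2066.8770.
Intermediate flow from D to P: z_DP = a_DP · x_P = 0.40 × 491.40 / 0.23775 = 196.56 / 0.23775 ≈ 826.75.

z_DP = 826.75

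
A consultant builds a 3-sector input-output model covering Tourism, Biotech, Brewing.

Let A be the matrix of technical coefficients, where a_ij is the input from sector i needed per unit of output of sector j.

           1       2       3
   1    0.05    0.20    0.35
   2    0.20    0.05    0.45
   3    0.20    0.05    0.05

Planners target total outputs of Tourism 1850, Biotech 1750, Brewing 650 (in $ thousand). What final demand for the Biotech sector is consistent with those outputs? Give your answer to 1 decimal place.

I − A =
  [   0.95    -0.20    -0.35]
  [  -0.20     0.95    -0.45]
  [  -0.20    -0.05     0.95]
d = (I − A) x:
  d_1 = (+0.95)·1850 + (-0.20)·1750 + (-0.35)·650 = 1180.0
  d_2 = (-0.20)·1850 + (+0.95)·1750 + (-0.45)·650 = 1000.0
  d_3 = (-0.20)·1850 + (-0.05)·1750 + (+0.95)·650 = 160.0

d_2 = 1000.0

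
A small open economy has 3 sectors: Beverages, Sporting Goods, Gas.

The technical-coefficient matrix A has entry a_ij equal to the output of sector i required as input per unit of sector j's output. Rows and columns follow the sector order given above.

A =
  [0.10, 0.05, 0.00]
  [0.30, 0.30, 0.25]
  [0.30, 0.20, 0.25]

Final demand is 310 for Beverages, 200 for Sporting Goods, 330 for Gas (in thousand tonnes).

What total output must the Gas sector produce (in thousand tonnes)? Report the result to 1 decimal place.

I − A =
  [   0.90    -0.05     0.00]
  [  -0.30     0.70    -0.25]
  [  -0.30    -0.20     0.75]
Cofactors of I−A, C_ij = (−1)^(i+j)·(minor ij) (rows/columns in the sector order above):
  C_11 = (0.70)(0.75) − (-0.25)(-0.20) = 0.4750
  C_12 = −[(-0.30)(0.75) − (-0.25)(-0.30)] = 0.3000
  C_13 = (-0.30)(-0.20) − (0.70)(-0.30) = 0.2700
  C_21 = −[(-0.05)(0.75) − (0.00)(-0.20)] = 0.0375
  C_22 = (0.90)(0.75) − (0.00)(-0.30) = 0.6750
  C_23 = −[(0.90)(-0.20) − (-0.05)(-0.30)] = 0.1950
  C_31 = (-0.05)(-0.25) − (0.00)(0.70) = 0.0125
  C_32 = −[(0.90)(-0.25) − (0.00)(-0.30)] = 0.2250
  C_33 = (0.90)(0.70) − (-0.05)(-0.30) = 0.6150
det(I−A) = Σ_j (I−A)_1j·C_1j = (0.90)(0.4750) + (-0.05)(0.3000) + (0.00)(0.2700) = 0.4125
adj(I−A) = Cᵀ =
  [ 0.4750   0.0375   0.0125]
  [ 0.3000   0.6750   0.2250]
  [ 0.2700   0.1950   0.6150]
(I − A)⁻¹ = adj(I−A) / det(I−A) ≈
  [   1.1515     0.0909     0.0303]
  [   0.7273     1.6364     0.5455]
  [   0.6545     0.4727     1.4909]
x = (I − A)⁻¹ d = adj(I−A)·d / det(I−A), with det(I−A) = 0.4125:
  x_B = (0.4750·310 + 0.0375·200 + 0.0125·330) / 0.4125 = 158.875 / 0.4125 ≈ 385.2
  x_S = (0.3000·310 + 0.6750·200 + 0.2250·330) / 0.4125 = 302.25 / 0.4125 ≈ 732.7
  x_G = (0.2700·310 + 0.1950·200 + 0.6150·330) / 0.4125 = 325.65 / 0.4125 ≈ 789.5

x_G = 789.5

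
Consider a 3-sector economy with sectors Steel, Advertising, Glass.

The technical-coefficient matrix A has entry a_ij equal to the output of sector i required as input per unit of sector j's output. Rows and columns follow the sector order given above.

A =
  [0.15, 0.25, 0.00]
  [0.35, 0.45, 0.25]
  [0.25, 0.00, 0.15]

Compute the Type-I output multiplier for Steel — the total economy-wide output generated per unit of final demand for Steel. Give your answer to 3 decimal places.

m_1 = 3.139

I − A =
  [   0.85    -0.25     0.00]
  [  -0.35     0.55    -0.25]
  [  -0.25     0.00     0.85]
Cofactors of I−A, C_ij = (−1)^(i+j)·(minor ij) (rows/columns in the sector order above):
  C_11 = (0.55)(0.85) − (-0.25)(0.00) = 0.4675
  C_12 = −[(-0.35)(0.85) − (-0.25)(-0.25)] = 0.3600
  C_13 = (-0.35)(0.00) − (0.55)(-0.25) = 0.1375
  C_21 = −[(-0.25)(0.85) − (0.00)(0.00)] = 0.2125
  C_22 = (0.85)(0.85) − (0.00)(-0.25) = 0.7225
  C_23 = −[(0.85)(0.00) − (-0.25)(-0.25)] = 0.0625
  C_31 = (-0.25)(-0.25) − (0.00)(0.55) = 0.0625
  C_32 = −[(0.85)(-0.25) − (0.00)(-0.35)] = 0.2125
  C_33 = (0.85)(0.55) − (-0.25)(-0.35) = 0.3800
det(I−A) = Σ_j (I−A)_1j·C_1j = (0.85)(0.4675) + (-0.25)(0.3600) + (0.00)(0.1375) = 0.307375
adj(I−A) = Cᵀ =
  [ 0.4675   0.2125   0.0625]
  [ 0.3600   0.7225   0.2125]
  [ 0.1375   0.0625   0.3800]
(I − A)⁻¹ = adj(I−A) / det(I−A) ≈
  [   1.5209     0.6913     0.2033]
  [   1.1712     2.3505     0.6913]
  [   0.4473     0.2033     1.2363]
The output multiplier for sector j is the column-j sum of the Leontief inverse (I − A)⁻¹ = adj(I−A) / det(I−A).
Column 1 of adj(I−A): (0.4675, 0.3600, 0.1375); det(I−A) = 0.307375.
m_1 = (0.4675 + 0.3600 + 0.1375) / 0.307375 = 0.965 / 0.307375 ≈ 3.139.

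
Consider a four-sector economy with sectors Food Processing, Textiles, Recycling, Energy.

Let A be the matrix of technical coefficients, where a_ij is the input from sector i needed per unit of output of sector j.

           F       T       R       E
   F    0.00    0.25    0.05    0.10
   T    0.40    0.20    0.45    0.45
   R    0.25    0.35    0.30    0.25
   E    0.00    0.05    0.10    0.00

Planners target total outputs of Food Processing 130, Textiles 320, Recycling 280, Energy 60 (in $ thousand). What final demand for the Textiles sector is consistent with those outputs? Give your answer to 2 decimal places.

d_T = 51.00

I − A =
  [   1.00    -0.25    -0.05    -0.10]
  [  -0.40     0.80    -0.45    -0.45]
  [  -0.25    -0.35     0.70    -0.25]
  [   0.00    -0.05    -0.10     1.00]
d = (I − A) x:
  d_F = (+1.00)·130 + (-0.25)·320 + (-0.05)·280 + (-0.10)·60 = 30.00
  d_T = (-0.40)·130 + (+0.80)·320 + (-0.45)·280 + (-0.45)·60 = 51.00
  d_R = (-0.25)·130 + (-0.35)·320 + (+0.70)·280 + (-0.25)·60 = 36.50
  d_E = (+0.00)·130 + (-0.05)·320 + (-0.10)·280 + (+1.00)·60 = 16.00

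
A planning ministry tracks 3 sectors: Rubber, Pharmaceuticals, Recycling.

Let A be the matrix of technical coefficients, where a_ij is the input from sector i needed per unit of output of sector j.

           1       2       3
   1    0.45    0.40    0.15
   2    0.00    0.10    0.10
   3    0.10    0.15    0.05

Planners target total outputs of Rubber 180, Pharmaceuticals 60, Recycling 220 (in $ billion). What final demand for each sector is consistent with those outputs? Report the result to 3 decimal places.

I − A =
  [   0.55    -0.40    -0.15]
  [   0.00     0.90    -0.10]
  [  -0.10    -0.15     0.95]
d = (I − A) x:
  d_1 = (+0.55)·180 + (-0.40)·60 + (-0.15)·220 = 42.000
  d_2 = (+0.00)·180 + (+0.90)·60 + (-0.10)·220 = 32.000
  d_3 = (-0.10)·180 + (-0.15)·60 + (+0.95)·220 = 182.000

d_1 = 42.000, d_2 = 32.000, d_3 = 182.000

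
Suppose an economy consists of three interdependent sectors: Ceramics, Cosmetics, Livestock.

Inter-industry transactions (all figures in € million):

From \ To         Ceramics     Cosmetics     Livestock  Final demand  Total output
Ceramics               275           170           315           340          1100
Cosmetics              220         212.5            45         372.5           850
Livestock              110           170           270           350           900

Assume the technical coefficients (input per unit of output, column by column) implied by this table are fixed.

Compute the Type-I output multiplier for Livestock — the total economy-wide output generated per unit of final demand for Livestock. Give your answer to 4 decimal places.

m_3 = 2.8470

Technical coefficients a_ij = z_ij / X_j:
  a_11 = 275/1100 = 0.25, a_21 = 220/1100 = 0.20, a_31 = 110/1100 = 0.10
  a_12 = 170/850 = 0.20, a_22 = 212.5/850 = 0.25, a_32 = 170/850 = 0.20
  a_13 = 315/900 = 0.35, a_23 = 45/900 = 0.05, a_33 = 270/900 = 0.30
I − A =
  [   0.75    -0.20    -0.35]
  [  -0.20     0.75    -0.05]
  [  -0.10    -0.20     0.70]
Cofactors of I−A, C_ij = (−1)^(i+j)·(minor ij) (rows/columns in the sector order above):
  C_11 = (0.75)(0.70) − (-0.05)(-0.20) = 0.5150
  C_12 = −[(-0.20)(0.70) − (-0.05)(-0.10)] = 0.1450
  C_13 = (-0.20)(-0.20) − (0.75)(-0.10) = 0.1150
  C_21 = −[(-0.20)(0.70) − (-0.35)(-0.20)] = 0.2100
  C_22 = (0.75)(0.70) − (-0.35)(-0.10) = 0.4900
  C_23 = −[(0.75)(-0.20) − (-0.20)(-0.10)] = 0.1700
  C_31 = (-0.20)(-0.05) − (-0.35)(0.75) = 0.2725
  C_32 = −[(0.75)(-0.05) − (-0.35)(-0.20)] = 0.1075
  C_33 = (0.75)(0.75) − (-0.20)(-0.20) = 0.5225
det(I−A) = Σ_j (I−A)_1j·C_1j = (0.75)(0.5150) + (-0.20)(0.1450) + (-0.35)(0.1150) = 0.3170
adj(I−A) = Cᵀ =
  [ 0.5150   0.2100   0.2725]
  [ 0.1450   0.4900   0.1075]
  [ 0.1150   0.1700   0.5225]
(I − A)⁻¹ = adj(I−A) / det(I−A) ≈
  [   1.62461     0.66246     0.85962]
  [   0.45741     1.54574     0.33912]
  [   0.36278     0.53628     1.64826]
The output multiplier for sector j is the column-j sum of the Leontief inverse (I − A)⁻¹ = adj(I−A) / det(I−A).
Column 3 of adj(I−A): (0.2725, 0.1075, 0.5225); det(I−A) = 0.3170.
m_3 = (0.2725 + 0.1075 + 0.5225) / 0.3170 = 0.9025 / 0.3170 ≈ 2.8470.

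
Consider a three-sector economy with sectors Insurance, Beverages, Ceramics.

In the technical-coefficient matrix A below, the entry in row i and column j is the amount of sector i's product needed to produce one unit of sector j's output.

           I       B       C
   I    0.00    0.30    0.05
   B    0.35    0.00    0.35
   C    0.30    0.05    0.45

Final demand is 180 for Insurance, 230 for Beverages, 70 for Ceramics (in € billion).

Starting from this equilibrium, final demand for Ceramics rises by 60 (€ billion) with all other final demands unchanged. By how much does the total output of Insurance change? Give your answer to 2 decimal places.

I − A =
  [   1.00    -0.30    -0.05]
  [  -0.35     1.00    -0.35]
  [  -0.30    -0.05     0.55]
Cofactors of I−A, C_ij = (−1)^(i+j)·(minor ij) (rows/columns in the sector order above):
  C_11 = (1.00)(0.55) − (-0.35)(-0.05) = 0.5325
  C_12 = −[(-0.35)(0.55) − (-0.35)(-0.30)] = 0.2975
  C_13 = (-0.35)(-0.05) − (1.00)(-0.30) = 0.3175
  C_21 = −[(-0.30)(0.55) − (-0.05)(-0.05)] = 0.1675
  C_22 = (1.00)(0.55) − (-0.05)(-0.30) = 0.5350
  C_23 = −[(1.00)(-0.05) − (-0.30)(-0.30)] = 0.1400
  C_31 = (-0.30)(-0.35) − (-0.05)(1.00) = 0.1550
  C_32 = −[(1.00)(-0.35) − (-0.05)(-0.35)] = 0.3675
  C_33 = (1.00)(1.00) − (-0.30)(-0.35) = 0.8950
det(I−A) = Σ_j (I−A)_1j·C_1j = (1.00)(0.5325) + (-0.30)(0.2975) + (-0.05)(0.3175) = 0.427375
adj(I−A) = Cᵀ =
  [ 0.5325   0.1675   0.1550]
  [ 0.2975   0.5350   0.3675]
  [ 0.3175   0.1400   0.8950]
(I − A)⁻¹ = adj(I−A) / det(I−A) ≈
  [   1.2460     0.3919     0.3627]
  [   0.6961     1.2518     0.8599]
  [   0.7429     0.3276     2.0942]
Δx = (I − A)⁻¹ Δd with Δd having +60 in the Ceramics component and 0 elsewhere.
So Δx_I = L_IC · (+60), where L_IC = adj(I−A)_IC / det(I−A) = 0.1550 / 0.427375.
Δx_I = 0.1550 × (+60) / 0.427375 = 9.30 / 0.427375 ≈ 21.76.

Δx_I = 21.76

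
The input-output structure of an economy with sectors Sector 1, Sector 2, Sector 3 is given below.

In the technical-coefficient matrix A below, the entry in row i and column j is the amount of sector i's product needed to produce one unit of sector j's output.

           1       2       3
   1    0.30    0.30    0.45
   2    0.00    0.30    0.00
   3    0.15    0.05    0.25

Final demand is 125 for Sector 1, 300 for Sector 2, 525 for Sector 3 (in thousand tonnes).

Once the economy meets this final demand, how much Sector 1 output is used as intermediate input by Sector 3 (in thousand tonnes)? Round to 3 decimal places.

I − A =
  [   0.70    -0.30    -0.45]
  [   0.00     0.70     0.00]
  [  -0.15    -0.05     0.75]
Cofactors of I−A, C_ij = (−1)^(i+j)·(minor ij) (rows/columns in the sector order above):
  C_11 = (0.70)(0.75) − (0.00)(-0.05) = 0.5250
  C_12 = −[(0.00)(0.75) − (0.00)(-0.15)] = 0.0000
  C_13 = (0.00)(-0.05) − (0.70)(-0.15) = 0.1050
  C_21 = −[(-0.30)(0.75) − (-0.45)(-0.05)] = 0.2475
  C_22 = (0.70)(0.75) − (-0.45)(-0.15) = 0.4575
  C_23 = −[(0.70)(-0.05) − (-0.30)(-0.15)] = 0.0800
  C_31 = (-0.30)(0.00) − (-0.45)(0.70) = 0.3150
  C_32 = −[(0.70)(0.00) − (-0.45)(0.00)] = 0.0000
  C_33 = (0.70)(0.70) − (-0.30)(0.00) = 0.4900
det(I−A) = Σ_j (I−A)_1j·C_1j = (0.70)(0.5250) + (-0.30)(0.0000) + (-0.45)(0.1050) = 0.32025
adj(I−A) = Cᵀ =
  [ 0.5250   0.2475   0.3150]
  [ 0.0000   0.4575   0.0000]
  [ 0.1050   0.0800   0.4900]
(I − A)⁻¹ = adj(I−A) / det(I−A) ≈
  [   1.6393     0.7728     0.9836]
  [   0.0000     1.4286     0.0000]
  [   0.3279     0.2498     1.5301]
First solve x = (I − A)⁻¹ d = adj(I−A)·d / det(I−A); in particular x_3 = (0.1050·125 + 0.0800·300 + 0.4900·525) / 0.32025 = 294.375 / 0.32025 ≈ 919.20375.
Intermediate flow from 1 to 3: z_13 = a_13 · x_3 = 0.45 × 294.375 / 0.32025 = 132.46875 / 0.32025 ≈ 413.642.

z_13 = 413.642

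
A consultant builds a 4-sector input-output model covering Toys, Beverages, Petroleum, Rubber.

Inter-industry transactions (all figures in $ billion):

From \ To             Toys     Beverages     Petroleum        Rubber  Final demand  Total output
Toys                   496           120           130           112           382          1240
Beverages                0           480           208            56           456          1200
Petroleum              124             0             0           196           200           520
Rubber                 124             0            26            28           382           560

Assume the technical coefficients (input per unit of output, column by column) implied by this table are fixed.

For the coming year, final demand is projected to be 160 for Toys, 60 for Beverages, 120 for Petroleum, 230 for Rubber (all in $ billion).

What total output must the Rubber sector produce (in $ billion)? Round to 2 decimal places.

Technical coefficients a_ij = z_ij / X_j:
  a_11 = 496/1240 = 0.40, a_21 = 0/1240 = 0.00, a_31 = 124/1240 = 0.10, a_41 = 124/1240 = 0.10
  a_12 = 120/1200 = 0.10, a_22 = 480/1200 = 0.40, a_32 = 0/1200 = 0.00, a_42 = 0/1200 = 0.00
  a_13 = 130/520 = 0.25, a_23 = 208/520 = 0.40, a_33 = 0/520 = 0.00, a_43 = 26/520 = 0.05
  a_14 = 112/560 = 0.20, a_24 = 56/560 = 0.10, a_34 = 196/560 = 0.35, a_44 = 28/560 = 0.05
I − A =
  [   0.60    -0.10    -0.25    -0.20]
  [   0.00     0.60    -0.40    -0.10]
  [  -0.10     0.00     1.00    -0.35]
  [  -0.10     0.00    -0.05     0.95]
Compute the cofactors C_ij = (−1)^(i+j)·(3×3 minor ij) of I−A; the adjugate is their transpose:
adj(I−A) = Cᵀ =
  [ 0.55950   0.09325   0.18700   0.19650]
  [ 0.06250   0.50600   0.22550   0.14950]
  [ 0.07800   0.01300   0.32900   0.13900]
  [ 0.06300   0.01050   0.03700   0.34100]
det(I−A) = Σ_j (I−A)_1j·C_1j = (0.60)(0.55950) + (-0.10)(0.06250) + (-0.25)(0.07800) + (-0.20)(0.06300) = 0.29735
(I − A)⁻¹ = adj(I−A) / det(I−A) ≈
  [   1.8816     0.3136     0.6289     0.6608]
  [   0.2102     1.7017     0.7584     0.5028]
  [   0.2623     0.0437     1.1064     0.4675]
  [   0.2119     0.0353     0.1244     1.1468]
x = (I − A)⁻¹ d = adj(I−A)·d / det(I−A), with det(I−A) = 0.29735:
  x_1 = (0.55950·160 + 0.09325·60 + 0.18700·120 + 0.19650·230) / 0.29735 = 162.75 / 0.29735 ≈ 547.33
  x_2 = (0.06250·160 + 0.50600·60 + 0.22550·120 + 0.14950·230) / 0.29735 = 101.805 / 0.29735 ≈ 342.37
  x_3 = (0.07800·160 + 0.01300·60 + 0.32900·120 + 0.13900·230) / 0.29735 = 84.71 / 0.29735 ≈ 284.88
  x_4 = (0.06300·160 + 0.01050·60 + 0.03700·120 + 0.34100·230) / 0.29735 = 93.58 / 0.29735 ≈ 314.71

x_4 = 314.71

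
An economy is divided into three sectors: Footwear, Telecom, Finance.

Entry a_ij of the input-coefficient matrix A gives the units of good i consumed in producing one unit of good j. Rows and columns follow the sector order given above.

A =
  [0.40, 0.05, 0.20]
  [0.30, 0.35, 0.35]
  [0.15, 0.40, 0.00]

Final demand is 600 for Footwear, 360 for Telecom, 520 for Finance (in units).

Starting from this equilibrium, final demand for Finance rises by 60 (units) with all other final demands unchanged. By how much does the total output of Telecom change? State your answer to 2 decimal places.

I − A =
  [   0.60    -0.05    -0.20]
  [  -0.30     0.65    -0.35]
  [  -0.15    -0.40     1.00]
Cofactors of I−A, C_ij = (−1)^(i+j)·(minor ij) (rows/columns in the sector order above):
  C_11 = (0.65)(1.00) − (-0.35)(-0.40) = 0.5100
  C_12 = −[(-0.30)(1.00) − (-0.35)(-0.15)] = 0.3525
  C_13 = (-0.30)(-0.40) − (0.65)(-0.15) = 0.2175
  C_21 = −[(-0.05)(1.00) − (-0.20)(-0.40)] = 0.1300
  C_22 = (0.60)(1.00) − (-0.20)(-0.15) = 0.5700
  C_23 = −[(0.60)(-0.40) − (-0.05)(-0.15)] = 0.2475
  C_31 = (-0.05)(-0.35) − (-0.20)(0.65) = 0.1475
  C_32 = −[(0.60)(-0.35) − (-0.20)(-0.30)] = 0.2700
  C_33 = (0.60)(0.65) − (-0.05)(-0.30) = 0.3750
det(I−A) = Σ_j (I−A)_1j·C_1j = (0.60)(0.5100) + (-0.05)(0.3525) + (-0.20)(0.2175) = 0.244875
adj(I−A) = Cᵀ =
  [ 0.5100   0.1300   0.1475]
  [ 0.3525   0.5700   0.2700]
  [ 0.2175   0.2475   0.3750]
(I − A)⁻¹ = adj(I−A) / det(I−A) ≈
  [   2.0827     0.5309     0.6023]
  [   1.4395     2.3277     1.1026]
  [   0.8882     1.0107     1.5314]
Δx = (I − A)⁻¹ Δd with Δd having +60 in the Finance component and 0 elsewhere.
So Δx_2 = L_23 · (+60), where L_23 = adj(I−A)_23 / det(I−A) = 0.2700 / 0.244875.
Δx_2 = 0.2700 × (+60) / 0.244875 = 16.20 / 0.244875 ≈ 66.16.

Δx_2 = 66.16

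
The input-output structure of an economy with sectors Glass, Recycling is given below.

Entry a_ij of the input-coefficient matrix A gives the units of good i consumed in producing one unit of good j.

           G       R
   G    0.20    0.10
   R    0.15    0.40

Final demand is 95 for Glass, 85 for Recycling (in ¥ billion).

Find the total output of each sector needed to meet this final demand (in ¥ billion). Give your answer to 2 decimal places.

x_G = 140.86, x_R = 176.88

I − A =
  [   0.80    -0.10]
  [  -0.15     0.60]
det(I−A) = (0.80)(0.60) − (-0.10)(-0.15) = 0.4650
adj(I−A) = [[0.60, 0.10], [0.15, 0.80]]
(I − A)⁻¹ = adj(I−A) / det(I−A) ≈
  [   1.2903     0.2151]
  [   0.3226     1.7204]
x = (I − A)⁻¹ d = adj(I−A)·d / det(I−A), with det(I−A) = 0.4650:
  x_G = (0.60·95 + 0.10·85) / 0.4650 = 65.50 / 0.4650 ≈ 140.86
  x_R = (0.15·95 + 0.80·85) / 0.4650 = 82.25 / 0.4650 ≈ 176.88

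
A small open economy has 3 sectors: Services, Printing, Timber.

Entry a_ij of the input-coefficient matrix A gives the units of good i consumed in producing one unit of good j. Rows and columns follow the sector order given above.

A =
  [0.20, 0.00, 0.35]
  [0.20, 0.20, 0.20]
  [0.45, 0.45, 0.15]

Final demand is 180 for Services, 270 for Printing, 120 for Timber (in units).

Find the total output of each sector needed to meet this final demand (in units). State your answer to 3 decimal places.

I − A =
  [   0.80     0.00    -0.35]
  [  -0.20     0.80    -0.20]
  [  -0.45    -0.45     0.85]
Cofactors of I−A, C_ij = (−1)^(i+j)·(minor ij) (rows/columns in the sector order above):
  C_11 = (0.80)(0.85) − (-0.20)(-0.45) = 0.5900
  C_12 = −[(-0.20)(0.85) − (-0.20)(-0.45)] = 0.2600
  C_13 = (-0.20)(-0.45) − (0.80)(-0.45) = 0.4500
  C_21 = −[(0.00)(0.85) − (-0.35)(-0.45)] = 0.1575
  C_22 = (0.80)(0.85) − (-0.35)(-0.45) = 0.5225
  C_23 = −[(0.80)(-0.45) − (0.00)(-0.45)] = 0.3600
  C_31 = (0.00)(-0.20) − (-0.35)(0.80) = 0.2800
  C_32 = −[(0.80)(-0.20) − (-0.35)(-0.20)] = 0.2300
  C_33 = (0.80)(0.80) − (0.00)(-0.20) = 0.6400
det(I−A) = Σ_j (I−A)_1j·C_1j = (0.80)(0.5900) + (0.00)(0.2600) + (-0.35)(0.4500) = 0.3145
adj(I−A) = Cᵀ =
  [ 0.5900   0.1575   0.2800]
  [ 0.2600   0.5225   0.2300]
  [ 0.4500   0.3600   0.6400]
(I − A)⁻¹ = adj(I−A) / det(I−A) ≈
  [   1.8760     0.5008     0.8903]
  [   0.8267     1.6614     0.7313]
  [   1.4308     1.1447     2.0350]
x = (I − A)⁻¹ d = adj(I−A)·d / det(I−A), with det(I−A) = 0.3145:
  x_1 = (0.5900·180 + 0.1575·270 + 0.2800·120) / 0.3145 = 182.325 / 0.3145 ≈ 579.730
  x_2 = (0.2600·180 + 0.5225·270 + 0.2300·120) / 0.3145 = 215.475 / 0.3145 ≈ 685.135
  x_3 = (0.4500·180 + 0.3600·270 + 0.6400·120) / 0.3145 = 255.00 / 0.3145 ≈ 810.811

x_1 = 579.730, x_2 = 685.135, x_3 = 810.811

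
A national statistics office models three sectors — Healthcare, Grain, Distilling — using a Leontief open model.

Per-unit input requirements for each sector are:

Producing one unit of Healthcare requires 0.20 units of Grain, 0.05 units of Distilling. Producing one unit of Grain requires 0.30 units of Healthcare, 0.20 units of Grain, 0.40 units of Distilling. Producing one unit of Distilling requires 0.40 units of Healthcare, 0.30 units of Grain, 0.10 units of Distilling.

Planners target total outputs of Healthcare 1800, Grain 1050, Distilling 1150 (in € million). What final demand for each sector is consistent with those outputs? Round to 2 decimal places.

I − A =
  [   1.00    -0.30    -0.40]
  [  -0.20     0.80    -0.30]
  [  -0.05    -0.40     0.90]
d = (I − A) x:
  d_H = (+1.00)·1800 + (-0.30)·1050 + (-0.40)·1150 = 1025.00
  d_G = (-0.20)·1800 + (+0.80)·1050 + (-0.30)·1150 = 135.00
  d_D = (-0.05)·1800 + (-0.40)·1050 + (+0.90)·1150 = 525.00

d_H = 1025.00, d_G = 135.00, d_D = 525.00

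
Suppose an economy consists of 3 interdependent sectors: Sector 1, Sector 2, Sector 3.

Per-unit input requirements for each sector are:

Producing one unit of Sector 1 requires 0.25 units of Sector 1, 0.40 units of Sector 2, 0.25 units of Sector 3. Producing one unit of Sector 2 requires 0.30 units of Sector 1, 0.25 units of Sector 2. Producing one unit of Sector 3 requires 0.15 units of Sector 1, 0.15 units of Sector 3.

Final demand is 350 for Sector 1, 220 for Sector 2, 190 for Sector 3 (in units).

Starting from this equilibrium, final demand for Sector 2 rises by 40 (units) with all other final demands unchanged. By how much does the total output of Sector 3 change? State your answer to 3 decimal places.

I − A =
  [   0.75    -0.30    -0.15]
  [  -0.40     0.75     0.00]
  [  -0.25     0.00     0.85]
Cofactors of I−A, C_ij = (−1)^(i+j)·(minor ij) (rows/columns in the sector order above):
  C_11 = (0.75)(0.85) − (0.00)(0.00) = 0.6375
  C_12 = −[(-0.40)(0.85) − (0.00)(-0.25)] = 0.3400
  C_13 = (-0.40)(0.00) − (0.75)(-0.25) = 0.1875
  C_21 = −[(-0.30)(0.85) − (-0.15)(0.00)] = 0.2550
  C_22 = (0.75)(0.85) − (-0.15)(-0.25) = 0.6000
  C_23 = −[(0.75)(0.00) − (-0.30)(-0.25)] = 0.0750
  C_31 = (-0.30)(0.00) − (-0.15)(0.75) = 0.1125
  C_32 = −[(0.75)(0.00) − (-0.15)(-0.40)] = 0.0600
  C_33 = (0.75)(0.75) − (-0.30)(-0.40) = 0.4425
det(I−A) = Σ_j (I−A)_1j·C_1j = (0.75)(0.6375) + (-0.30)(0.3400) + (-0.15)(0.1875) = 0.3480
adj(I−A) = Cᵀ =
  [ 0.6375   0.2550   0.1125]
  [ 0.3400   0.6000   0.0600]
  [ 0.1875   0.0750   0.4425]
(I − A)⁻¹ = adj(I−A) / det(I−A) ≈
  [   1.8319     0.7328     0.3233]
  [   0.9770     1.7241     0.1724]
  [   0.5388     0.2155     1.2716]
Δx = (I − A)⁻¹ Δd with Δd having +40 in the Sector 2 component and 0 elsewhere.
So Δx_3 = L_32 · (+40), where L_32 = adj(I−A)_32 / det(I−A) = 0.0750 / 0.3480.
Δx_3 = 0.0750 × (+40) / 0.3480 = 3.00 / 0.3480 ≈ 8.621.

Δx_3 = 8.621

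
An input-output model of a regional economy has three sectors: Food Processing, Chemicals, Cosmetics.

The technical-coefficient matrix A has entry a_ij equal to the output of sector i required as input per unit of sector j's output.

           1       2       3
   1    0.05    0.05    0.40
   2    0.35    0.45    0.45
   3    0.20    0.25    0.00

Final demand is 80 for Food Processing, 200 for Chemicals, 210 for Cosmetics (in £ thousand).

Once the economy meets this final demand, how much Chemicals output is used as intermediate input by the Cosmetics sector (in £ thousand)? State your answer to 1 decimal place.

I − A =
  [   0.95    -0.05    -0.40]
  [  -0.35     0.55    -0.45]
  [  -0.20    -0.25     1.00]
Cofactors of I−A, C_ij = (−1)^(i+j)·(minor ij) (rows/columns in the sector order above):
  C_11 = (0.55)(1.00) − (-0.45)(-0.25) = 0.4375
  C_12 = −[(-0.35)(1.00) − (-0.45)(-0.20)] = 0.4400
  C_13 = (-0.35)(-0.25) − (0.55)(-0.20) = 0.1975
  C_21 = −[(-0.05)(1.00) − (-0.40)(-0.25)] = 0.1500
  C_22 = (0.95)(1.00) − (-0.40)(-0.20) = 0.8700
  C_23 = −[(0.95)(-0.25) − (-0.05)(-0.20)] = 0.2475
  C_31 = (-0.05)(-0.45) − (-0.40)(0.55) = 0.2425
  C_32 = −[(0.95)(-0.45) − (-0.40)(-0.35)] = 0.5675
  C_33 = (0.95)(0.55) − (-0.05)(-0.35) = 0.5050
det(I−A) = Σ_j (I−A)_1j·C_1j = (0.95)(0.4375) + (-0.05)(0.4400) + (-0.40)(0.1975) = 0.314625
adj(I−A) = Cᵀ =
  [ 0.4375   0.1500   0.2425]
  [ 0.4400   0.8700   0.5675]
  [ 0.1975   0.2475   0.5050]
(I − A)⁻¹ = adj(I−A) / det(I−A) ≈
  [   1.3905     0.4768     0.7708]
  [   1.3985     2.7652     1.8037]
  [   0.6277     0.7867     1.6051]
First solve x = (I − A)⁻¹ d = adj(I−A)·d / det(I−A); in particular x_3 = (0.1975·80 + 0.2475·200 + 0.5050·210) / 0.314625 = 171.35 / 0.314625 ≈ 544.617.
Intermediate flow from 2 to 3: z_23 = a_23 · x_3 = 0.45 × 171.35 / 0.314625 = 77.1075 / 0.314625 ≈ 245.1.

z_23 = 245.1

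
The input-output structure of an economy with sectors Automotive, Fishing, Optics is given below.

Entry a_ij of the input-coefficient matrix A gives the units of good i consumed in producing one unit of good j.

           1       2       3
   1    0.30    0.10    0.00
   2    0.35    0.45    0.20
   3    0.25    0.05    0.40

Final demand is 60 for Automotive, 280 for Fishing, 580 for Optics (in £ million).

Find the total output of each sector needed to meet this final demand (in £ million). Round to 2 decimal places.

x_1 = 240.40, x_2 = 1082.83, x_3 = 1157.07

I − A =
  [   0.70    -0.10     0.00]
  [  -0.35     0.55    -0.20]
  [  -0.25    -0.05     0.60]
Cofactors of I−A, C_ij = (−1)^(i+j)·(minor ij) (rows/columns in the sector order above):
  C_11 = (0.55)(0.60) − (-0.20)(-0.05) = 0.3200
  C_12 = −[(-0.35)(0.60) − (-0.20)(-0.25)] = 0.2600
  C_13 = (-0.35)(-0.05) − (0.55)(-0.25) = 0.1550
  C_21 = −[(-0.10)(0.60) − (0.00)(-0.05)] = 0.0600
  C_22 = (0.70)(0.60) − (0.00)(-0.25) = 0.4200
  C_23 = −[(0.70)(-0.05) − (-0.10)(-0.25)] = 0.0600
  C_31 = (-0.10)(-0.20) − (0.00)(0.55) = 0.0200
  C_32 = −[(0.70)(-0.20) − (0.00)(-0.35)] = 0.1400
  C_33 = (0.70)(0.55) − (-0.10)(-0.35) = 0.3500
det(I−A) = Σ_j (I−A)_1j·C_1j = (0.70)(0.3200) + (-0.10)(0.2600) + (0.00)(0.1550) = 0.1980
adj(I−A) = Cᵀ =
  [ 0.3200   0.0600   0.0200]
  [ 0.2600   0.4200   0.1400]
  [ 0.1550   0.0600   0.3500]
(I − A)⁻¹ = adj(I−A) / det(I−A) ≈
  [   1.6162     0.3030     0.1010]
  [   1.3131     2.1212     0.7071]
  [   0.7828     0.3030     1.7677]
x = (I − A)⁻¹ d = adj(I−A)·d / det(I−A), with det(I−A) = 0.1980:
  x_1 = (0.3200·60 + 0.0600·280 + 0.0200·580) / 0.1980 = 47.60 / 0.1980 ≈ 240.40
  x_2 = (0.2600·60 + 0.4200·280 + 0.1400·580) / 0.1980 = 214.40 / 0.1980 ≈ 1082.83
  x_3 = (0.1550·60 + 0.0600·280 + 0.3500·580) / 0.1980 = 229.10 / 0.1980 ≈ 1157.07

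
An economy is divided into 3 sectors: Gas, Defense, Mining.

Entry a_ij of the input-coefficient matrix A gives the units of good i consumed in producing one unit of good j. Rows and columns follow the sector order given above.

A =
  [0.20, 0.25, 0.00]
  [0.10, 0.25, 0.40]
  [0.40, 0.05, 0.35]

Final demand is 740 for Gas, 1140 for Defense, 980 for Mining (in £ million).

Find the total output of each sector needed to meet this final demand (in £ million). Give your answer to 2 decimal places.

I − A =
  [   0.80    -0.25     0.00]
  [  -0.10     0.75    -0.40]
  [  -0.40    -0.05     0.65]
Cofactors of I−A, C_ij = (−1)^(i+j)·(minor ij) (rows/columns in the sector order above):
  C_11 = (0.75)(0.65) − (-0.40)(-0.05) = 0.4675
  C_12 = −[(-0.10)(0.65) − (-0.40)(-0.40)] = 0.2250
  C_13 = (-0.10)(-0.05) − (0.75)(-0.40) = 0.3050
  C_21 = −[(-0.25)(0.65) − (0.00)(-0.05)] = 0.1625
  C_22 = (0.80)(0.65) − (0.00)(-0.40) = 0.5200
  C_23 = −[(0.80)(-0.05) − (-0.25)(-0.40)] = 0.1400
  C_31 = (-0.25)(-0.40) − (0.00)(0.75) = 0.1000
  C_32 = −[(0.80)(-0.40) − (0.00)(-0.10)] = 0.3200
  C_33 = (0.80)(0.75) − (-0.25)(-0.10) = 0.5750
det(I−A) = Σ_j (I−A)_1j·C_1j = (0.80)(0.4675) + (-0.25)(0.2250) + (0.00)(0.3050) = 0.31775
adj(I−A) = Cᵀ =
  [ 0.4675   0.1625   0.1000]
  [ 0.2250   0.5200   0.3200]
  [ 0.3050   0.1400   0.5750]
(I − A)⁻¹ = adj(I−A) / det(I−A) ≈
  [   1.4713     0.5114     0.3147]
  [   0.7081     1.6365     1.0071]
  [   0.9599     0.4406     1.8096]
x = (I − A)⁻¹ d = adj(I−A)·d / det(I−A), with det(I−A) = 0.31775:
  x_G = (0.4675·740 + 0.1625·1140 + 0.1000·980) / 0.31775 = 629.20 / 0.31775 ≈ 1980.17
  x_D = (0.2250·740 + 0.5200·1140 + 0.3200·980) / 0.31775 = 1072.90 / 0.31775 ≈ 3376.55
  x_M = (0.3050·740 + 0.1400·1140 + 0.5750·980) / 0.31775 = 948.80 / 0.31775 ≈ 2986.00

x_G = 1980.17, x_D = 3376.55, x_M = 2986.00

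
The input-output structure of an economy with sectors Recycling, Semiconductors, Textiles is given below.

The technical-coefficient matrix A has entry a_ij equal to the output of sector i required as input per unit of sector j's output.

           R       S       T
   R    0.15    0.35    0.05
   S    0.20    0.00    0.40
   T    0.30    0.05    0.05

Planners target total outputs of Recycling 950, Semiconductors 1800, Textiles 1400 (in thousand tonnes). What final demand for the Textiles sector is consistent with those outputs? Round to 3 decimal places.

d_T = 955.000

I − A =
  [   0.85    -0.35    -0.05]
  [  -0.20     1.00    -0.40]
  [  -0.30    -0.05     0.95]
d = (I − A) x:
  d_R = (+0.85)·950 + (-0.35)·1800 + (-0.05)·1400 = 107.500
  d_S = (-0.20)·950 + (+1.00)·1800 + (-0.40)·1400 = 1050.000
  d_T = (-0.30)·950 + (-0.05)·1800 + (+0.95)·1400 = 955.000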